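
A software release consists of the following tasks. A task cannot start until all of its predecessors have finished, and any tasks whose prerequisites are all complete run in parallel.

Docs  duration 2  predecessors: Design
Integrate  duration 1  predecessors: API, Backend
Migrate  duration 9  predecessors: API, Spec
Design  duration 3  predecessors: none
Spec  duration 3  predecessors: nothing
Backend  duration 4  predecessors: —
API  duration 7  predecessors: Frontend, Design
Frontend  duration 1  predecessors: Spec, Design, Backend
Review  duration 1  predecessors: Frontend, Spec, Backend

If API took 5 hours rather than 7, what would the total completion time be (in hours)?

19

The binding path is Backend→Frontend→API→Migrate = 4+1+7+9 = 21; finish at 21 hours.
Since API is critical, the -2 change carries straight to that chain (now 19 hours).
That remains the longest chain; total 19 hours.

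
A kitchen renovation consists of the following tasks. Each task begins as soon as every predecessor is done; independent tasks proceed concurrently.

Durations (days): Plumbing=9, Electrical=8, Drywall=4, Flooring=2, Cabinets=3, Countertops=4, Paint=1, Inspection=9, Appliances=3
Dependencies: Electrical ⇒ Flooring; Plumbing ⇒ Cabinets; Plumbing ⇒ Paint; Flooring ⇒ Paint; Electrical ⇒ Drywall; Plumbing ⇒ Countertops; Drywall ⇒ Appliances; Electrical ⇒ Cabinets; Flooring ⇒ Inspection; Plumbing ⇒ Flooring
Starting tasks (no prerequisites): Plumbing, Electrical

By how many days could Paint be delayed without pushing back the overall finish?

8

Critical path: Plumbing→Flooring→Inspection = 9+2+9 = 20, so the finish is 20 days.
Longest path through Paint: 12 days (earliest finish 12, latest finish 20).
Slack of Paint = 19 − 11 = 8 days.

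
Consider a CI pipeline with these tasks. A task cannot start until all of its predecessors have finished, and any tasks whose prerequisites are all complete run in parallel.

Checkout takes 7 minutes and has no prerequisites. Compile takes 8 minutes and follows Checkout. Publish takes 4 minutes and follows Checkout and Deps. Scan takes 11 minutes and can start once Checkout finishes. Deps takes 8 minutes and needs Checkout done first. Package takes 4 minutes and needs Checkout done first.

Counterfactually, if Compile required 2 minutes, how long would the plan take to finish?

Critical path before the change: Checkout→Deps→Publish = 7+8+4 = 19 giving 19 minutes.
Compile has 4 minutes of float (longest path through it is 15).
That remains the longest chain; total 19 minutes.

19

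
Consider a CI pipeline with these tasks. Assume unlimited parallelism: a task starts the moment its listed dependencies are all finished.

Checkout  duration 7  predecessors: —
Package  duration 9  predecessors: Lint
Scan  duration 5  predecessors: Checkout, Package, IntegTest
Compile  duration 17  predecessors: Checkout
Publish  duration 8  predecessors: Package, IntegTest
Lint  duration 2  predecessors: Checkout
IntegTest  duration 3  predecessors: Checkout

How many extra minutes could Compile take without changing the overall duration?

Checkout→Lint→Package→Publish = 7+2+9+8 = 26 sets the makespan at 26 minutes.
Longest path through Compile: 24 minutes (earliest finish 24, latest finish 26).
Float = 26 − 24 = 2.

2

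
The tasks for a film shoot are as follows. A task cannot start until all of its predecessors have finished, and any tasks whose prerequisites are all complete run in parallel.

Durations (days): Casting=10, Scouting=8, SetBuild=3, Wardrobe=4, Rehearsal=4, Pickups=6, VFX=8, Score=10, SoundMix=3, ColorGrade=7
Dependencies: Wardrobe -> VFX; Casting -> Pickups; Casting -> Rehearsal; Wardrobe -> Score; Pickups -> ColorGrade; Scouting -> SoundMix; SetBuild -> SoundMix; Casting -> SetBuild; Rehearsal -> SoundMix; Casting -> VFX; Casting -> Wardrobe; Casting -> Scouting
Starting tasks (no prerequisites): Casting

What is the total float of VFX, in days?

Casting→Wardrobe→Score = 10+4+10 = 24 sets the makespan at 24 days.
VFX finishes as early as 22 and must finish by 24.
Float = 24 − 22 = 2.

2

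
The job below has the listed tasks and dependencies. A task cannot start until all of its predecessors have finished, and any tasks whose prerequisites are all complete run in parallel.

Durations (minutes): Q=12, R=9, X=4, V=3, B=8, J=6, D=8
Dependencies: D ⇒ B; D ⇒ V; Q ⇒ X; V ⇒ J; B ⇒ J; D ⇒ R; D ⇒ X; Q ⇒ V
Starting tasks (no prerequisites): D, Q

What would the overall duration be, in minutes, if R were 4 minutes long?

22

Actual critical path: D→B→J = 8+8+6 = 22 ⇒ 22 minutes.
R has 5 minutes of float (longest path through it is 17).
The critical path is still D→B→J; finish is now 22 minutes.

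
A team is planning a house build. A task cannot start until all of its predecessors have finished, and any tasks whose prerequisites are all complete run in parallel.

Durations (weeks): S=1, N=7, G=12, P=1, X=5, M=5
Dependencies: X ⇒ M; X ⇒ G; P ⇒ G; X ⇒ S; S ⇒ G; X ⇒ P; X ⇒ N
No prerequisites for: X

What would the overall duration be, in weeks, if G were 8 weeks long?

14

Baseline: X→S→G = 5+1+12 = 18 → 18 weeks.
G is on the critical path; changing it to 8 makes that path 14 weeks.
No other chain overtakes it, so the finish is 14 weeks.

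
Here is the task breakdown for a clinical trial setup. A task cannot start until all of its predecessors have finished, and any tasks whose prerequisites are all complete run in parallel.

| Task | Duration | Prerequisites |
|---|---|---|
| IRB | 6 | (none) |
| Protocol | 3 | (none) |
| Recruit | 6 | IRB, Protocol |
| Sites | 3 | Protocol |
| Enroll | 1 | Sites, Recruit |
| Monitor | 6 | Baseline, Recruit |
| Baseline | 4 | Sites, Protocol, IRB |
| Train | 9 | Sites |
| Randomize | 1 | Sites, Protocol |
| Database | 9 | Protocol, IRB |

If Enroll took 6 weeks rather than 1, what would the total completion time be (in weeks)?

Actual critical path: IRB→Recruit→Monitor = 6+6+6 = 18 ⇒ 18 weeks.
Enroll is off the critical path — its longest chain is 13 weeks, giving 5 of slack.
New critical path: IRB→Recruit→Enroll = 6+6+6 = 18 ⇒ 18 weeks.

18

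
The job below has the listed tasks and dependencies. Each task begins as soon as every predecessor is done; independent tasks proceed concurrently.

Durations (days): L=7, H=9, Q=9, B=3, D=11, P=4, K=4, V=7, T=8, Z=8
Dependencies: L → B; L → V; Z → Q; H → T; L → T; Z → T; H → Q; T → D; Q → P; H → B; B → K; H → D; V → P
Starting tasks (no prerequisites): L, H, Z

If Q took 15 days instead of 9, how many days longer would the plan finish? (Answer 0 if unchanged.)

Critical path before the change: H→T→D = 9+8+11 = 28 giving 28 days.
The longest path through Q is only 22 days, so Q has float 6.
No other chain overtakes it, so the finish is 28 days.
Change in finish: 28 − 28 = +0 days.

0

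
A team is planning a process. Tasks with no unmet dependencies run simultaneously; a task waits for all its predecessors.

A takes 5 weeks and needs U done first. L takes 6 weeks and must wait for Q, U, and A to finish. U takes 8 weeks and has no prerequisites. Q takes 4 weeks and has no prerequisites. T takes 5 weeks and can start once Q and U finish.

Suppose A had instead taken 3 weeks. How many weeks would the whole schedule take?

Critical path before the change: U→A→L = 8+5+6 = 19 giving 19 weeks.
A is on the critical path; changing it to 3 makes that path 17 weeks.
The critical path is still U→A→L; finish is now 17 weeks.

17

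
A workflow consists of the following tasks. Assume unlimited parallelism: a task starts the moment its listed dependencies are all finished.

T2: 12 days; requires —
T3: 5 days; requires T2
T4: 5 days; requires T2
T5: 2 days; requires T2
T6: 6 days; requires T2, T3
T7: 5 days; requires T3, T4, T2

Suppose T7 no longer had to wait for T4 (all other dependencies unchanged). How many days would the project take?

With the dependency in place, T2→T3→T6 = 12+5+6 = 23 sets the finish at 23 days.
Dropping T4→T7 doesn't change T7's earliest start (17); another predecessor still binds.
After: T2→T3→T6 = 12+5+6 = 23 → 23 days.

23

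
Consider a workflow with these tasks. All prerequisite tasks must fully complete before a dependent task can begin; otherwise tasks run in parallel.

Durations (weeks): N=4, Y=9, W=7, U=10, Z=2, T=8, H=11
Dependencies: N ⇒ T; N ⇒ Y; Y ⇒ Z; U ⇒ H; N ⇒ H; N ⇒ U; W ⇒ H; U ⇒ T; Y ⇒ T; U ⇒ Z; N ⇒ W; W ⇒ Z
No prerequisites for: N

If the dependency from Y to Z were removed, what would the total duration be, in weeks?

Before: longest chain N→U→H = 4+10+11 = 25, finish 25.
Dropping Y→Z doesn't change Z's earliest start (14); another predecessor still binds.
New critical path: N→U→H = 4+10+11 = 25 ⇒ 25 weeks.

25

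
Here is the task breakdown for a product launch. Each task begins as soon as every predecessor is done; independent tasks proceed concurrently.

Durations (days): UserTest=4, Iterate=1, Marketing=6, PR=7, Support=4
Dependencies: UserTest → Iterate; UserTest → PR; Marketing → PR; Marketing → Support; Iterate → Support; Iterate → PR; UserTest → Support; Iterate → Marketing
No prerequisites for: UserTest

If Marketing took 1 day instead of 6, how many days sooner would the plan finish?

5

The binding path is UserTest→Iterate→Marketing→PR = 4+1+6+7 = 18; finish at 18 days.
Marketing is on the critical path; changing it to 1 makes that path 13 days.
The critical path is still UserTest→Iterate→Marketing→PR; finish is now 13 days.
Change in finish: 13 − 18 = -5 days.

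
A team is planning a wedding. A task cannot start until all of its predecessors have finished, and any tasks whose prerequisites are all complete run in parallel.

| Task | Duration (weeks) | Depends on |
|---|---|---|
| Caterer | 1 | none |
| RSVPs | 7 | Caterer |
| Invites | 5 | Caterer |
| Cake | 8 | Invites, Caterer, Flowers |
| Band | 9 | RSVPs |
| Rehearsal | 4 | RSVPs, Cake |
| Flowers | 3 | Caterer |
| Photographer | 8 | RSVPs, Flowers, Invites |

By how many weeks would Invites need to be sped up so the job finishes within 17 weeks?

Current finish: 18 weeks; target: 17.
Invites is on every critical path, so each week cut from Invites cuts the finish by one (this holds down to a finish of 17).
Need 18 − 17 = 1 week off Invites → Invites becomes 4 weeks, finish becomes 17.

1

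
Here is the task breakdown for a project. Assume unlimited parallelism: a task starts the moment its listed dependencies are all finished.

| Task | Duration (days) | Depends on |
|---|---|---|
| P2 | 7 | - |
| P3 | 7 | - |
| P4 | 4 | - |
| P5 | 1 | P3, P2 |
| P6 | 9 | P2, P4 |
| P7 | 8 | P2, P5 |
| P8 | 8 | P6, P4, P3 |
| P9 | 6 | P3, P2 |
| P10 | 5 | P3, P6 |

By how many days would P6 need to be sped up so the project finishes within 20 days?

4

Current finish: 24 days; target: 20.
P6 is on every critical path, so each day cut from P6 cuts the finish by one (this holds down to a finish of 16).
Need 24 − 20 = 4 days off P6 → P6 becomes 5 days, finish becomes 20.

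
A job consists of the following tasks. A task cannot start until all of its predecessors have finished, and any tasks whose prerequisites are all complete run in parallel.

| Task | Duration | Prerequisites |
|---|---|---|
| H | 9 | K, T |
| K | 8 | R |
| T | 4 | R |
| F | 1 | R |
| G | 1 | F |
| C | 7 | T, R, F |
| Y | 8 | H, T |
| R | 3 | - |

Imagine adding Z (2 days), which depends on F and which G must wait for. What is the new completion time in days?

28

Originally the plan takes 28 days.
With Z inserted, G now waits for max(F, Z).
New critical path: R→K→H→Y = 3+8+9+8 = 28 ⇒ 28 days.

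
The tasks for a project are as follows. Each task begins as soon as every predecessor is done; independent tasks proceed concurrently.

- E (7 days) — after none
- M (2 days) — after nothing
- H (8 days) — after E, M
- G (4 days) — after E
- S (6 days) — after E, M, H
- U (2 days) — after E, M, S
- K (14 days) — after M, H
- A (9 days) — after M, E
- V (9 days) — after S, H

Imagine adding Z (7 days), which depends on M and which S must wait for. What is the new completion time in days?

Originally the job takes 30 days.
With Z inserted, S now waits for max(E, M, H, Z).
New critical path: E→H→S→V = 7+8+6+9 = 30 ⇒ 30 days.

30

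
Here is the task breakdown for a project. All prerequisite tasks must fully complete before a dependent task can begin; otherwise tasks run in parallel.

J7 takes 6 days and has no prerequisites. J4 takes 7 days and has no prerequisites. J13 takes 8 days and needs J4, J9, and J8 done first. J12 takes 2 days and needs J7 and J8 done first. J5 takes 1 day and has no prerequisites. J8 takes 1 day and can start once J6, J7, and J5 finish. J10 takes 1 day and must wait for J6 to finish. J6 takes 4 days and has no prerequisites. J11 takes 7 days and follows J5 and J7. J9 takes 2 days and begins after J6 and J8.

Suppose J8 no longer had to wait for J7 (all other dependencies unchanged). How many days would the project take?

15

Original critical path: J7→J8→J9→J13 = 6+1+2+8 = 17 ⇒ 17 days.
Without J7→J8, J8's earliest start moves from 6 to 4.
New critical path: J4→J13 = 7+8 = 15 ⇒ 15 days.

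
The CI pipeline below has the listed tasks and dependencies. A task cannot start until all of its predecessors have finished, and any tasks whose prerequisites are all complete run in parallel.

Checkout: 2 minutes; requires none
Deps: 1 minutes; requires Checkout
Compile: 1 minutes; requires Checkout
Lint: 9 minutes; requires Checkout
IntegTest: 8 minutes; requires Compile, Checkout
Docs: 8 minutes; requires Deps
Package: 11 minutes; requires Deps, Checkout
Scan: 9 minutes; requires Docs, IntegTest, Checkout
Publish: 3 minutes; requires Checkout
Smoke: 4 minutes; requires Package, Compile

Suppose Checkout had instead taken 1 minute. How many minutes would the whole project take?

19

As given, the longest chain is Checkout→Deps→Docs→Scan = 2+1+8+9 = 20, so the finish is 20 minutes.
Since Checkout is critical, the -1 change carries straight to that chain (now 19 minutes).
The critical path is still Checkout→Deps→Docs→Scan; finish is now 19 minutes.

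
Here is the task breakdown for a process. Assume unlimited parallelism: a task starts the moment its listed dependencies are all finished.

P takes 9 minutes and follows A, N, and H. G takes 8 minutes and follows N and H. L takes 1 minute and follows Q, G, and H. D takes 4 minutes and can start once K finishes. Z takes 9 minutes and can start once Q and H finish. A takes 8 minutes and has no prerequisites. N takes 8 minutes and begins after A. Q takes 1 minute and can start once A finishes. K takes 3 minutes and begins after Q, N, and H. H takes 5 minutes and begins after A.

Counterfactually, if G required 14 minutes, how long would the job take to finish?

As given, the longest chain is A→N→G→L = 8+8+8+1 = 25, so the finish is 25 minutes.
G is on the critical path; changing it to 14 makes that path 31 minutes.
The critical path is still A→N→G→L; finish is now 31 minutes.

31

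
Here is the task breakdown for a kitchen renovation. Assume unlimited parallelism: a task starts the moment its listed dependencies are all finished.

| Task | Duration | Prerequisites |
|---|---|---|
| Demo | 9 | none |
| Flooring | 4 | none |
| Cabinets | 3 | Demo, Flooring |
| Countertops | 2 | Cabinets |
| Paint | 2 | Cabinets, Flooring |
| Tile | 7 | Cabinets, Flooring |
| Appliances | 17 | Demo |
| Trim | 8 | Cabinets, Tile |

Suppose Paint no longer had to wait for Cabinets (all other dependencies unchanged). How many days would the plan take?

Original critical path: Demo→Cabinets→Tile→Trim = 9+3+7+8 = 27 ⇒ 27 days.
Without Cabinets→Paint, Paint's earliest start moves from 12 to 4.
New critical path: Demo→Cabinets→Tile→Trim = 9+3+7+8 = 27 ⇒ 27 days.

27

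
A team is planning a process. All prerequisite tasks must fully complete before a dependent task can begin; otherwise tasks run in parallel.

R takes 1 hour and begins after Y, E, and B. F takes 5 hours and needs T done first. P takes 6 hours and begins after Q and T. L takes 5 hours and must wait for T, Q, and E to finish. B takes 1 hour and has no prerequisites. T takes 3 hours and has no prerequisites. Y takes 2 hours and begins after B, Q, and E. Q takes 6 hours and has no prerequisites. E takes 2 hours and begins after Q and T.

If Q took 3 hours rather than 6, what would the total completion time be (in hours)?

10

Critical path before the change: Q→E→L = 6+2+5 = 13 giving 13 hours.
Since Q is critical, the -3 change carries straight to that chain (now 10 hours).
No other chain overtakes it, so the finish is 10 hours.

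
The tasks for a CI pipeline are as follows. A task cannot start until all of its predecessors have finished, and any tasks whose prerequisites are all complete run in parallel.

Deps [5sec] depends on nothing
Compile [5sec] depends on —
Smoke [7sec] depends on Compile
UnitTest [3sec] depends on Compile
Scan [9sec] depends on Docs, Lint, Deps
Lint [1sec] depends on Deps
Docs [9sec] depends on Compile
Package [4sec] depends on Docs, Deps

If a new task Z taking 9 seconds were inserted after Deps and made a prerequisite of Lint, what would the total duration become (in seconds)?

Originally the job takes 23 seconds.
With Z inserted, Lint now waits for max(Deps, Z).
New critical path: Deps→Z→Lint→Scan = 5+9+1+9 = 24 ⇒ 24 seconds.

24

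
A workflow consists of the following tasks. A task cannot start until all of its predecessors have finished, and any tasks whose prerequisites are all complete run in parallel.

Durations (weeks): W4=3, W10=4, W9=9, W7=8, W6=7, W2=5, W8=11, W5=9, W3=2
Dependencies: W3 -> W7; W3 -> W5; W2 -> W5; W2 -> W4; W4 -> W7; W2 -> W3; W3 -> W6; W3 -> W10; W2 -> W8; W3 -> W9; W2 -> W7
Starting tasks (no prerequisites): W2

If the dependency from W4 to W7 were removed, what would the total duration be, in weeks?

16

Before: longest chain W2→W3→W5 = 5+2+9 = 16, finish 16.
Without W4→W7, W7's earliest start moves from 8 to 7.
After: W2→W3→W5 = 5+2+9 = 16 → 16 weeks.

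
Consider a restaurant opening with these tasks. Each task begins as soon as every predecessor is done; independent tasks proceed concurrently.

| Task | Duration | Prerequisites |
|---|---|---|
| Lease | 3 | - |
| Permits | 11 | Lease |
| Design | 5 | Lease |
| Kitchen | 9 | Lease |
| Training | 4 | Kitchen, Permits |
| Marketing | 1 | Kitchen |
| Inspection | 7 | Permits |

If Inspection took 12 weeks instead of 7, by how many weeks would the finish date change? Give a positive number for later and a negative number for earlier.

Critical path before the change: Lease→Permits→Inspection = 3+11+7 = 21 giving 21 weeks.
Inspection lies on that path, so at 12 weeks the path becomes 26 weeks.
That remains the longest chain; total 26 weeks.
Change in finish: 26 − 21 = +5 weeks.

5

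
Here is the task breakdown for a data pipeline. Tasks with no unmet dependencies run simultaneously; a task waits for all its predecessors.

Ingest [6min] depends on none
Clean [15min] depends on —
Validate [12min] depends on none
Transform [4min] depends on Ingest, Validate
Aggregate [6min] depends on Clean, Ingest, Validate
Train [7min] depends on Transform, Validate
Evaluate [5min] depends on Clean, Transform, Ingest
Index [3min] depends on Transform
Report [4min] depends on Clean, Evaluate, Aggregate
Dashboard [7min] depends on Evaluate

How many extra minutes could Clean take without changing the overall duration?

Validate→Transform→Evaluate→Dashboard = 12+4+5+7 = 28 sets the makespan at 28 minutes.
Clean finishes as early as 15 and must finish by 16.
So Clean can slip 16 − 15 = 1 minute.

1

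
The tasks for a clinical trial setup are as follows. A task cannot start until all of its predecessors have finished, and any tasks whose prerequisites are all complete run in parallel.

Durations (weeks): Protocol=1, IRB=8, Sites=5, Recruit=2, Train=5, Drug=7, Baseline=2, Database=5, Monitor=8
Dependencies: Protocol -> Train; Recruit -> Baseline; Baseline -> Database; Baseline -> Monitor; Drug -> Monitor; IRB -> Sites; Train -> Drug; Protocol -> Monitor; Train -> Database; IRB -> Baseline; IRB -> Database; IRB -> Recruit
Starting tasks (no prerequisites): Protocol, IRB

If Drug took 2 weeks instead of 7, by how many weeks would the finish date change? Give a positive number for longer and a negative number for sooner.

-1

Critical path before the change: Protocol→Train→Drug→Monitor = 1+5+7+8 = 21 giving 21 weeks.
Drug lies on that path, so at 2 weeks the path becomes 16 weeks.
The binding chain switches to IRB→Recruit→Baseline→Monitor = 8+2+2+8 = 20; finish 20 weeks.
Change in finish: 20 − 21 = -1 weeks.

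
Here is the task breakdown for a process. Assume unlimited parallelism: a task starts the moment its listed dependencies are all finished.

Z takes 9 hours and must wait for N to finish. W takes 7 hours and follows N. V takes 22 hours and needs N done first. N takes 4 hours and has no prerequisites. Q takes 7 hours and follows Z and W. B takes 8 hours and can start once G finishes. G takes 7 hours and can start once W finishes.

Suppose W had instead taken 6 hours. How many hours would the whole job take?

Actual critical path: N→W→G→B = 4+7+7+8 = 26 ⇒ 26 hours.
W is on the critical path; changing it to 6 makes that path 25 hours.
New critical path: N→V = 4+22 = 26 ⇒ 26 hours.

26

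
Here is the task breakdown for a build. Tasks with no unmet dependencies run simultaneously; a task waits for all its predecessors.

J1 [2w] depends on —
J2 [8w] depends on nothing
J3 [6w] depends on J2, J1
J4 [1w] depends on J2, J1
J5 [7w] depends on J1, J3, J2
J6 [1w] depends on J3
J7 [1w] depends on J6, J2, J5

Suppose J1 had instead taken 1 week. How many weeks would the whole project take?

22

Critical path before the change: J2→J3→J5→J7 = 8+6+7+1 = 22 giving 22 weeks.
J1 has 6 weeks of float (longest path through it is 16).
No other chain overtakes it, so the finish is 22 weeks.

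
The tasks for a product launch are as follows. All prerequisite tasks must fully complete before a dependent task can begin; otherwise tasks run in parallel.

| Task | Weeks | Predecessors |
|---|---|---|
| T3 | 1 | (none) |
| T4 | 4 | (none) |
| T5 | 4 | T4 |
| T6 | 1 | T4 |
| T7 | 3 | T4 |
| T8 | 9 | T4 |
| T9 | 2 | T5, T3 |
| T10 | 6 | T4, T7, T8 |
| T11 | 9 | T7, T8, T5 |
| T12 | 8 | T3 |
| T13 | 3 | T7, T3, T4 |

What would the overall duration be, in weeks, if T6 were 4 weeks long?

As given, the longest chain is T4→T8→T11 = 4+9+9 = 22, so the finish is 22 weeks.
T6 is off the critical path — its longest chain is 5 weeks, giving 17 of slack.
No other chain overtakes it, so the finish is 22 weeks.

22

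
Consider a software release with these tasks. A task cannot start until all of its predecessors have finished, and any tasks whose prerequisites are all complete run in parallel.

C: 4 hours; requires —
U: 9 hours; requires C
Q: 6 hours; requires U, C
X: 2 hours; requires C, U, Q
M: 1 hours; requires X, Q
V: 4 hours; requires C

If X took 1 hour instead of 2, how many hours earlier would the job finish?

Critical path before the change: C→U→Q→X→M = 4+9+6+2+1 = 22 giving 22 hours.
Since X is critical, the -1 change carries straight to that chain (now 21 hours).
The critical path is still C→U→Q→X→M; finish is now 21 hours.
Change in finish: 21 − 22 = -1 hours.

1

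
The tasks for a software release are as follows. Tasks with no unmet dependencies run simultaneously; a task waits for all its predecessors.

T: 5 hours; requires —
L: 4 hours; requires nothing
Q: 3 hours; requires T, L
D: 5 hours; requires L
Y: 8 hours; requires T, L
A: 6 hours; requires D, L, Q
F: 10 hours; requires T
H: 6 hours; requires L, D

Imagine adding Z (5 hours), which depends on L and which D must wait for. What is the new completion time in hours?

Originally the plan takes 15 hours.
With Z inserted, D now waits for max(L, Z).
New critical path: L→Z→D→A = 4+5+5+6 = 20 ⇒ 20 hours.

20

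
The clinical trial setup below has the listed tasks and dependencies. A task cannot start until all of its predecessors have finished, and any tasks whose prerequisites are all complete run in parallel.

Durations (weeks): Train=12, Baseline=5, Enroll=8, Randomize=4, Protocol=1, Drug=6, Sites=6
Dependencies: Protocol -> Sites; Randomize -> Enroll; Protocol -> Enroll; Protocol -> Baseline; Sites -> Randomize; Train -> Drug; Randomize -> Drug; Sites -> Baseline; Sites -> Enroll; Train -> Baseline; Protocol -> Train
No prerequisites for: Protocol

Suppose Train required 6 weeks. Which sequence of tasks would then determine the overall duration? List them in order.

As given, the longest chain is Protocol→Train→Drug = 1+12+6 = 19, so the finish is 19 weeks.
Train is on the critical path; changing it to 6 makes that path 13 weeks.
Now Protocol→Sites→Randomize→Enroll = 1+6+4+8 = 19 is longest, so the finish becomes 19 weeks.

Protocol, Sites, Randomize, Enroll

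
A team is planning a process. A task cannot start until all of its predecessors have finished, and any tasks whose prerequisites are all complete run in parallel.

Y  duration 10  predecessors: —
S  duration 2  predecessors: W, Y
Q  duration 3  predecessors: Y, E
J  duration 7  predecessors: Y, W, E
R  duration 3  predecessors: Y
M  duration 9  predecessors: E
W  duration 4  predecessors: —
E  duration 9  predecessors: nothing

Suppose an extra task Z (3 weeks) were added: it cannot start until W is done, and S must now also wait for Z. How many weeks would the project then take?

18

Originally the project takes 18 weeks.
With Z inserted, S now waits for max(W, Y, Z).
New critical path: E→M = 9+9 = 18 ⇒ 18 weeks.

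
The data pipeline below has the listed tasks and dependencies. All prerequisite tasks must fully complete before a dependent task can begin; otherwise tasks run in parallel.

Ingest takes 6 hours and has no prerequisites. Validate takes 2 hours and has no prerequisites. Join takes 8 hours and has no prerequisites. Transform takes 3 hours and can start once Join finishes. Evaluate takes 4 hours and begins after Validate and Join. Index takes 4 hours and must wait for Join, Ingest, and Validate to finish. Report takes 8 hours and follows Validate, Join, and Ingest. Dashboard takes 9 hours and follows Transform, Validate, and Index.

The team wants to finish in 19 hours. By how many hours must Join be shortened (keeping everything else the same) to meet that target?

Current finish: 21 hours; target: 19.
Join is on every critical path, so each hour cut from Join cuts the finish by one (this holds down to a finish of 19).
Need 21 − 19 = 2 hours off Join → Join becomes 6 hours, finish becomes 19.

2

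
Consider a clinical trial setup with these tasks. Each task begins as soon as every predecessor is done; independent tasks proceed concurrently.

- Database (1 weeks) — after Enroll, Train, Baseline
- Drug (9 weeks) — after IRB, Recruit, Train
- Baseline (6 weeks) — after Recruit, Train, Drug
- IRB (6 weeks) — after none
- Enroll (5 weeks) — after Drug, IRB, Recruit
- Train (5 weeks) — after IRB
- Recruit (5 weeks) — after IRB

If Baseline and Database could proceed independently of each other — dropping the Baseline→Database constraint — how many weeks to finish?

26

Original critical path: IRB→Recruit→Drug→Baseline→Database = 6+5+9+6+1 = 27 ⇒ 27 weeks.
Without Baseline→Database, Database's earliest start moves from 26 to 25.
The longest chain is now IRB→Recruit→Drug→Baseline = 6+5+9+6 = 26, so the project takes 26 weeks.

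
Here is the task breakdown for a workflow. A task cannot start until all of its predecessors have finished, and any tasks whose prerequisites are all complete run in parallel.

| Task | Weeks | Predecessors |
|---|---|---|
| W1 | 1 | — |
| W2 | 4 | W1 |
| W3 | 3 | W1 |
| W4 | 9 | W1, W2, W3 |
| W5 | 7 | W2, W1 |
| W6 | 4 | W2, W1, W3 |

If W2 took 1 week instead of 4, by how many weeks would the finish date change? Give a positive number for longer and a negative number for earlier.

As given, the longest chain is W1→W2→W4 = 1+4+9 = 14, so the finish is 14 weeks.
W2 is on the critical path; changing it to 1 makes that path 11 weeks.
New critical path: W1→W3→W4 = 1+3+9 = 13 ⇒ 13 weeks.
Change in finish: 13 − 14 = -1 weeks.

-1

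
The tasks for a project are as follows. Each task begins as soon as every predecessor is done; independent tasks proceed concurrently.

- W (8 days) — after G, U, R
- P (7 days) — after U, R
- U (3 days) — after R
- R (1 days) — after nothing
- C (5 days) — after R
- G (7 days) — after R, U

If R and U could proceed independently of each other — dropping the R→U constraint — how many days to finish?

18

Original critical path: R→U→G→W = 1+3+7+8 = 19 ⇒ 19 days.
Without R→U, U's earliest start moves from 1 to 0.
New critical path: U→G→W = 3+7+8 = 18 ⇒ 18 days.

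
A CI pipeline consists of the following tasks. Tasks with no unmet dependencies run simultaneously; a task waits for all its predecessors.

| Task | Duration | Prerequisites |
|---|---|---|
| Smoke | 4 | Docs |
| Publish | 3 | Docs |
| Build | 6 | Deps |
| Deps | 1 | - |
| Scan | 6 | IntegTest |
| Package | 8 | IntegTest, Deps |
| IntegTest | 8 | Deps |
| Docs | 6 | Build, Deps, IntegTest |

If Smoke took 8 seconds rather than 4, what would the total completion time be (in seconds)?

As given, the longest chain is Deps→IntegTest→Docs→Smoke = 1+8+6+4 = 19, so the finish is 19 seconds.
Smoke lies on that path, so at 8 seconds the path becomes 23 seconds.
That remains the longest chain; total 23 seconds.

23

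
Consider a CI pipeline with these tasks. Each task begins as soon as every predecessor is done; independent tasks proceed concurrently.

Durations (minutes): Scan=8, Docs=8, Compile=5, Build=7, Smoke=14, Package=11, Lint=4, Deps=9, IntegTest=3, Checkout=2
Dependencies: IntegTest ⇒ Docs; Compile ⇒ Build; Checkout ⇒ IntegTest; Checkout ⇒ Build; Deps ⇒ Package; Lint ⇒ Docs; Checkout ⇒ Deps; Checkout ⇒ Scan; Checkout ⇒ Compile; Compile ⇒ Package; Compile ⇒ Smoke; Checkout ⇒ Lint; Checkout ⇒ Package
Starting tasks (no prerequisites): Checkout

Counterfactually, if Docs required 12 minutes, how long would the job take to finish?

22

Baseline: Checkout→Deps→Package = 2+9+11 = 22 → 22 minutes.
Docs is off the critical path — its longest chain is 14 minutes, giving 8 of slack.
No other chain overtakes it, so the finish is 22 minutes.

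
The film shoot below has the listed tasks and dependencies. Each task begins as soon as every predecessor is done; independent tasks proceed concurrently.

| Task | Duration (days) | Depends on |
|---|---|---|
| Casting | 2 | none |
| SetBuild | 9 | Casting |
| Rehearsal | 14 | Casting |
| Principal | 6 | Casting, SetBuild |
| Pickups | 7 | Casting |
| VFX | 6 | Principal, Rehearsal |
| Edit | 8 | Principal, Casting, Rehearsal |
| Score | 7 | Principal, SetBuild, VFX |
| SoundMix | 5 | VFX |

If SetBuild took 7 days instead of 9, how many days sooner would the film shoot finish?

1

As given, the longest chain is Casting→SetBuild→Principal→VFX→Score = 2+9+6+6+7 = 30, so the finish is 30 days.
SetBuild is on the critical path; changing it to 7 makes that path 28 days.
Now Casting→Rehearsal→VFX→Score = 2+14+6+7 = 29 is longest, so the finish becomes 29 days.
Change in finish: 29 − 30 = -1 days.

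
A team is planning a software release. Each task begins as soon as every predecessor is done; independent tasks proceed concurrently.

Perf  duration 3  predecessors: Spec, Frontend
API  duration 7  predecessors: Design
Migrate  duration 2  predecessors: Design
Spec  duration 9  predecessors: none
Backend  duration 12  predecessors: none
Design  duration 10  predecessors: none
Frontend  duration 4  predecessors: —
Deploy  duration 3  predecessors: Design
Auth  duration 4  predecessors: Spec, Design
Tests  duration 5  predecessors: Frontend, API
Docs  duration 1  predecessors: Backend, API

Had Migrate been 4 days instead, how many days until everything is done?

The binding path is Design→API→Tests = 10+7+5 = 22; finish at 22 days.
Migrate is off the critical path — its longest chain is 12 days, giving 10 of slack.
No other chain overtakes it, so the finish is 22 days.

22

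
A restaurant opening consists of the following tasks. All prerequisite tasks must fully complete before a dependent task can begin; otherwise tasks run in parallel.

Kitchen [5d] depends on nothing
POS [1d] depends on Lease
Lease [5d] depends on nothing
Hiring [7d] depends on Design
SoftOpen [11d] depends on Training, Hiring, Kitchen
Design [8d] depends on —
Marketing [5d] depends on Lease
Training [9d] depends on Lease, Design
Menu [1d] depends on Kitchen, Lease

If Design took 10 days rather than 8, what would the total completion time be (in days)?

The binding path is Design→Training→SoftOpen = 8+9+11 = 28; finish at 28 days.
Design lies on that path, so at 10 days the path becomes 30 days.
That remains the longest chain; total 30 days.

30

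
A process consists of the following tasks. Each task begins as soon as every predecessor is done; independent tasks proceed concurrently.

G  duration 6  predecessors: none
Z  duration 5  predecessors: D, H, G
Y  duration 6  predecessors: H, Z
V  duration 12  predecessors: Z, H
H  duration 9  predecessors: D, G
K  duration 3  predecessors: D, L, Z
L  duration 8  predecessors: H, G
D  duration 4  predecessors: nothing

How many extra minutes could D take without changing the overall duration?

2

G→H→Z→V = 6+9+5+12 = 32 sets the makespan at 32 minutes.
D finishes as early as 4 and must finish by 6.
Slack of D = 2 − 0 = 2 minutes.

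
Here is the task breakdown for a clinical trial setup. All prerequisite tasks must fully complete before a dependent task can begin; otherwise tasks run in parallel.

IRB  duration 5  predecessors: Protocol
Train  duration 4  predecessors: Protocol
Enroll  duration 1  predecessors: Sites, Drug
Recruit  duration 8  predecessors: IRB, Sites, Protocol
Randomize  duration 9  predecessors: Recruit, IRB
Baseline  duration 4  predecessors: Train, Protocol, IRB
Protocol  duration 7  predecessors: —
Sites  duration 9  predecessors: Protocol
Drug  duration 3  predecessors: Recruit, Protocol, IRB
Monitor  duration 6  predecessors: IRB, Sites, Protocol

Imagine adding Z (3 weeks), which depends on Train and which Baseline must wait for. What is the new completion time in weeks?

33

Originally the clinical trial setup takes 33 weeks.
With Z inserted, Baseline now waits for max(Train, Protocol, IRB, Z).
New critical path: Protocol→Sites→Recruit→Randomize = 7+9+8+9 = 33 ⇒ 33 weeks.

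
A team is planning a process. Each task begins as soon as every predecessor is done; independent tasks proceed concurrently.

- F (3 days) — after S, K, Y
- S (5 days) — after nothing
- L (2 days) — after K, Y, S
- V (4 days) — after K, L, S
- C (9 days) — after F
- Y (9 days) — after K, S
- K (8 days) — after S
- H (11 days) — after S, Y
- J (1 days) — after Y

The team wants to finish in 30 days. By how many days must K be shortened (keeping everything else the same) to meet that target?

4

Current finish: 34 days; target: 30.
K is on every critical path, so each day cut from K cuts the finish by one (this holds down to a finish of 27).
Need 34 − 30 = 4 days off K → K becomes 4 days, finish becomes 30.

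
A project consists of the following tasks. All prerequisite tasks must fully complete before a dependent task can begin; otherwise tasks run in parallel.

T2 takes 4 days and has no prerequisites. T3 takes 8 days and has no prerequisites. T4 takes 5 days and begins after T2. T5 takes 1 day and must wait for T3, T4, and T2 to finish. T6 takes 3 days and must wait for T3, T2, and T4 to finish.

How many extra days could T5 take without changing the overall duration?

2

Critical path: T2→T4→T6 = 4+5+3 = 12, so the finish is 12 days.
The longest chain containing T5 totals 10 days.
Slack of T5 = 11 − 9 = 2 days.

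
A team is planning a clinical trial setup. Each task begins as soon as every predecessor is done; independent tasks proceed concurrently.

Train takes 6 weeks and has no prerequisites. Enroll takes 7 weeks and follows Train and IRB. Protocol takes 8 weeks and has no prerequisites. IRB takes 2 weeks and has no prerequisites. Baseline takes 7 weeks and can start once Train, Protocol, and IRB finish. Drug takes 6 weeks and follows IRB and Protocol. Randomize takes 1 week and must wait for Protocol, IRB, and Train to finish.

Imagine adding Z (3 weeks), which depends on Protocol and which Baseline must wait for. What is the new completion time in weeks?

18

Originally the project takes 15 weeks.
With Z inserted, Baseline now waits for max(Train, Protocol, IRB, Z).
New critical path: Protocol→Z→Baseline = 8+3+7 = 18 ⇒ 18 weeks.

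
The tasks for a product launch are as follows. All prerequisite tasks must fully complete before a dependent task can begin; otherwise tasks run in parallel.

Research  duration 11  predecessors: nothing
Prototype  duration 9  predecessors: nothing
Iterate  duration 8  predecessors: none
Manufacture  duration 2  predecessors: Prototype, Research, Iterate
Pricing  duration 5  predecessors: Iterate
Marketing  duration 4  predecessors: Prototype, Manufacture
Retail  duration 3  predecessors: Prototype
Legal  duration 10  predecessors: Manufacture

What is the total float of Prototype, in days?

2

The longest chain is Research→Manufacture→Legal = 11+2+10 = 23; overall finish 23 days.
The longest chain containing Prototype totals 21 days.
So Prototype can slip 11 − 9 = 2 days.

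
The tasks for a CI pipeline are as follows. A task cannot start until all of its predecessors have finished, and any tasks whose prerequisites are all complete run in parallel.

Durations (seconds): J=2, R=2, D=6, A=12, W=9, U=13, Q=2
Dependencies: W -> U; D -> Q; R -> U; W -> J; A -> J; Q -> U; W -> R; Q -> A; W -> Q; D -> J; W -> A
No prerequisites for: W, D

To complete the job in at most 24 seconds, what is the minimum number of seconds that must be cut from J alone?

1

Current finish: 25 seconds; target: 24.
J is on every critical path, so each second cut from J cuts the finish by one (this holds down to a finish of 24).
Need 25 − 24 = 1 second off J → J becomes 1 second, finish becomes 24.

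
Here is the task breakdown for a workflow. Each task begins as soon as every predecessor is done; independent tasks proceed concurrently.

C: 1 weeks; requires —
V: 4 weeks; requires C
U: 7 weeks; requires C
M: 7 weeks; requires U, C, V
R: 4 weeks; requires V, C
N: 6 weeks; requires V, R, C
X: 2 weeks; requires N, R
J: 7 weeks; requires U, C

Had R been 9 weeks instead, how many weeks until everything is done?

Critical path before the change: C→V→R→N→X = 1+4+4+6+2 = 17 giving 17 weeks.
Since R is critical, the +5 change carries straight to that chain (now 22 weeks).
That remains the longest chain; total 22 weeks.

22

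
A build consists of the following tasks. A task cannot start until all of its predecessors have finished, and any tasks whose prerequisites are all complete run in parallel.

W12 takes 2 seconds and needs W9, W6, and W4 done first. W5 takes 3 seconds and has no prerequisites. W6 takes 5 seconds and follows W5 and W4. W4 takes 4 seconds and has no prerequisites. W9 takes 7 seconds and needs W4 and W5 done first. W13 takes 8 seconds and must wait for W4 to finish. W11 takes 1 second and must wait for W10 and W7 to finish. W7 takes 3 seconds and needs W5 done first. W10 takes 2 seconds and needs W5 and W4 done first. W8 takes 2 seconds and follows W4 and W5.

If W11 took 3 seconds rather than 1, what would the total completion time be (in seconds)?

As given, the longest chain is W4→W9→W12 = 4+7+2 = 13, so the finish is 13 seconds.
W11 is off the critical path — its longest chain is 7 seconds, giving 6 of slack.
The critical path is still W4→W9→W12; finish is now 13 seconds.

13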